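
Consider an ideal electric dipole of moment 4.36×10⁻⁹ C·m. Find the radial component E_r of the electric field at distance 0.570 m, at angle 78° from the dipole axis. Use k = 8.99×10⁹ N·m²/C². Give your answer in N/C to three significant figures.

For a dipole, E_r = (2kp cosθ)/r³.
kp/r³ = (8.99×10⁹)(4.36×10⁻⁹)/(0.570)³ = 211.7 N/C.
E_r = 2·211.7·cos78° = 88.01 N/C.

E_r ≈ 88.0 N/C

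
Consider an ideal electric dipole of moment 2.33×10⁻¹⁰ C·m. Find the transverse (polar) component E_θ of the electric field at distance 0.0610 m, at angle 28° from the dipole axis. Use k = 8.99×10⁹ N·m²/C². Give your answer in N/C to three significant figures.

E_θ ≈ 4330 N/C

For a dipole, E_θ = (kp sinθ)/r³.
kp/r³ = (8.99×10⁹)(2.33×10⁻¹⁰)/(0.0610)³ = 9228 N/C.
E_θ = 9228·sin28° = 4332 N/C.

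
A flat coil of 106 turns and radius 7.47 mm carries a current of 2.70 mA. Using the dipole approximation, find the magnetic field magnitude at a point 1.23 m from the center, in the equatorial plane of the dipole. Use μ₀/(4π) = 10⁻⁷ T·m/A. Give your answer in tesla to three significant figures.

m = NIA = NIπa² = 106·(0.00270)·π·(0.00747)² = 5.017×10⁻⁵ A·m².
In the equatorial plane B = (μ₀/4π)·m/r³ (half the axial value).
B = (10⁻⁷)·(5.017×10⁻⁵) / (1.23)³ = 2.696×10⁻¹² T.

B ≈ 2.70×10⁻¹² T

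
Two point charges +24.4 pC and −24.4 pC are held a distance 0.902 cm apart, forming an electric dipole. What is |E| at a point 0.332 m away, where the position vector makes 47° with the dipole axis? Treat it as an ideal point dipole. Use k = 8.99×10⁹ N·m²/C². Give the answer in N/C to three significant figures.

Dipole moment p = qd = (2.44×10⁻¹¹ C)(0.00902 m) = 2.201×10⁻¹³ C·m.
At angle θ the dipole field magnitude is E = (kp/r³)·√(1 + 3cos²θ).
kp/r³ = (8.99×10⁹)(2.201×10⁻¹³) / (0.332)³ = 0.05407 N/C.
√(1 + 3cos²47°) = √(1 + 3·0.4651) = √2.3954 ≈ 1.5477.
E ≈ 0.05407 × 1.548 = 0.08369 N/C.

E ≈ 0.0837 N/C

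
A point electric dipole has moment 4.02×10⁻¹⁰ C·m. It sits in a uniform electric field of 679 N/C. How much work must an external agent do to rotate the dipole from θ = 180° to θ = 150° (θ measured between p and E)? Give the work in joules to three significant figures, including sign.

W_ext = ΔU = U(θ₂) − U(θ₁) = −pE cosθ₂ − (−pE cosθ₁) = pE(cosθ₁ − cosθ₂).
W = (4.02×10⁻¹⁰)(679)·(cos180° − cos150°) = (2.730×10⁻⁷)·(-0.1340) = -3.657×10⁻⁸ J.

W ≈ -3.66×10⁻⁸ J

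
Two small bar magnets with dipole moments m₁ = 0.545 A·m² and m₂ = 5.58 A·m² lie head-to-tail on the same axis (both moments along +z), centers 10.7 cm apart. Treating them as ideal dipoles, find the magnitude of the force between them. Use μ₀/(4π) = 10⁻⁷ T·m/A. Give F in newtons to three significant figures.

On-axis B of dipole 1: B = (μ₀/4π)·2m₁/r³. Force on dipole 2: F = m₂·dB/dr.
dB/dr = −(μ₀/4π)·6m₁/r⁴, so |F| = (μ₀/4π)·6m₁m₂/r⁴.
F = 6(10⁻⁷)(0.545)(5.58)/(0.107)⁴ = 0.01392 N.

F ≈ 0.0139 N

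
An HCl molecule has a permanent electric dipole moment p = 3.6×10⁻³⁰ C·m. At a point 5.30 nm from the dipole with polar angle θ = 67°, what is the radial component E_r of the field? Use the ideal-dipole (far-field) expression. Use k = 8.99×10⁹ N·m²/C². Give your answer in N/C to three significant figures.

E_r ≈ 1.70×10⁵ N/C

For a dipole, E_r = (2kp cosθ)/r³.
kp/r³ = (8.99×10⁹)(3.60×10⁻³⁰)/(5.30×10⁻⁹)³ = 2.174×10⁵ N/C.
E_r = 2·2.174×10⁵·cos67° = 1.699×10⁵ N/C.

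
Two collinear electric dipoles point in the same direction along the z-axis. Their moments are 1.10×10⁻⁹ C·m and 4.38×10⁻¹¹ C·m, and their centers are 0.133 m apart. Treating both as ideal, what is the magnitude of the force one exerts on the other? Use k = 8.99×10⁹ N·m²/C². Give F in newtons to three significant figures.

On-axis field of dipole 1 at distance r: E = 2kp₁/r³. Force on dipole 2 is F = p₂·dE/dr (gradient along axis).
dE/dr = −6kp₁/r⁴, so |F| = 6kp₁p₂/r⁴ (attractive for aligned moments).
F = 6(8.99×10⁹)(1.10×10⁻⁹)(4.38×10⁻¹¹)/(0.133)⁴ = 8.306×10⁻⁶ N.

F ≈ 8.31×10⁻⁶ N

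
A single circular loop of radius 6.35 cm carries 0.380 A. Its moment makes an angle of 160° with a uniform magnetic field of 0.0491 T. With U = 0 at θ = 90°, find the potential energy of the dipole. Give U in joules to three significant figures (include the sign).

U ≈ 2.22×10⁻⁴ J

Magnetic moment m = IA = Iπa² = (0.380)·π·(0.0635)² = 0.004814 A·m².
U = −m·B = −mB cosθ.
U = −(0.004814)(0.0491)·cos160° = 2.221×10⁻⁴ J.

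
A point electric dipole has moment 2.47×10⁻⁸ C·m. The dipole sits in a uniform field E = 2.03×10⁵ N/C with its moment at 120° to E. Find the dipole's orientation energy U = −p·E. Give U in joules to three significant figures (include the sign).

U ≈ 0.00251 J

U = −p·E = −pE cosθ.
U = −(2.47×10⁻⁸)(2.03×10⁵)·cos120° = 0.002507 J.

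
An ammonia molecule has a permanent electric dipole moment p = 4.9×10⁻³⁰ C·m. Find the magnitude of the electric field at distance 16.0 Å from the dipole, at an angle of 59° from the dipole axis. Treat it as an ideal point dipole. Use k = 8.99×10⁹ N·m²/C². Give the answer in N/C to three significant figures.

E ≈ 1.44×10⁷ N/C

At angle θ the dipole field magnitude is E = (kp/r³)·√(1 + 3cos²θ).
kp/r³ = (8.99×10⁹)(4.90×10⁻³⁰) / (1.60×10⁻⁹)³ = 1.075×10⁷ N/C.
√(1 + 3cos²59°) = √(1 + 3·0.2653) = √1.7958 ≈ 1.3401.
E ≈ 1.075×10⁷ × 1.340 = 1.441×10⁷ N/C.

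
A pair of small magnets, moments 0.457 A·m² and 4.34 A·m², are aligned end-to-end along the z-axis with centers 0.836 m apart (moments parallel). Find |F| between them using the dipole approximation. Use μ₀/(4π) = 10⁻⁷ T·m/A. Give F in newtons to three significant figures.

F ≈ 2.44×10⁻⁶ N

On-axis B of dipole 1: B = (μ₀/4π)·2m₁/r³. Force on dipole 2: F = m₂·dB/dr.
dB/dr = −(μ₀/4π)·6m₁/r⁴, so |F| = (μ₀/4π)·6m₁m₂/r⁴.
F = 6(10⁻⁷)(0.457)(4.34)/(0.836)⁴ = 2.436×10⁻⁶ N.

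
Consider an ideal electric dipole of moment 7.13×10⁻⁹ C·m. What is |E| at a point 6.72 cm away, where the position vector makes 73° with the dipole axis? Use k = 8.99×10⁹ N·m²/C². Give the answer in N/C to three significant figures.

E ≈ 2.37×10⁵ N/C

At angle θ the dipole field magnitude is E = (kp/r³)·√(1 + 3cos²θ).
kp/r³ = (8.99×10⁹)(7.13×10⁻⁹) / (0.0672)³ = 2.112×10⁵ N/C.
√(1 + 3cos²73°) = √(1 + 3·0.0855) = √1.2564 ≈ 1.1209.
E ≈ 2.112×10⁵ × 1.121 = 2.368×10⁵ N/C.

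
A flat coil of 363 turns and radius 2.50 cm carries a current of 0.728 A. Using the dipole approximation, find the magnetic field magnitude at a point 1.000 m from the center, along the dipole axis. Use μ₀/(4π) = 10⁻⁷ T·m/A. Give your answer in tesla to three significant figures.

m = NIA = NIπa² = 363·(0.728)·π·(0.0250)² = 0.5189 A·m².
On axis B = (μ₀/4π)·2m/r³.
B = 2·(10⁻⁷)·(0.5189) / (1.00)³ = 1.038×10⁻⁷ T.

B ≈ 1.04×10⁻⁷ T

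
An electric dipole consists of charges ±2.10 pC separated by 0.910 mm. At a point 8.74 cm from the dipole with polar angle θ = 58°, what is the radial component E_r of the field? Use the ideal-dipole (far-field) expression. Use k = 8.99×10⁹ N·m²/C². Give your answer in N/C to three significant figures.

Dipole moment p = qd = (2.10×10⁻¹² C)(9.10×10⁻⁴ m) = 1.911×10⁻¹⁵ C·m.
For a dipole, E_r = (2kp cosθ)/r³.
kp/r³ = (8.99×10⁹)(1.911×10⁻¹⁵)/(0.0874)³ = 0.02573 N/C.
E_r = 2·0.02573·cos58° = 0.02727 N/C.

E_r ≈ 0.0273 N/C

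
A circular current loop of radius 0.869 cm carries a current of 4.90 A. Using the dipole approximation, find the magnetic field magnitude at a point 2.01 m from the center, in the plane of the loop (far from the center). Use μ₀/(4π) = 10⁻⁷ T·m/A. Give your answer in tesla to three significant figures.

Magnetic moment m = IA = Iπa² = (4.90)·π·(0.00869)² = 0.001162 A·m².
In the equatorial plane B = (μ₀/4π)·m/r³ (half the axial value).
B = (10⁻⁷)·(0.001162) / (2.01)³ = 1.431×10⁻¹¹ T.

B ≈ 1.43×10⁻¹¹ T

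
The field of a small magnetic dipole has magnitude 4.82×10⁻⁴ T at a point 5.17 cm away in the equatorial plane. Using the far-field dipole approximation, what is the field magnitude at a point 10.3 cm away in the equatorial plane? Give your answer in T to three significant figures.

B ≈ 6.10×10⁻⁵ T

Dipole fields scale as 1/r³ in the far field; the geometry is the same at both points.
B₂ = B₁ · (r₁/r₂)³ = 4.82×10⁻⁴ · (5.17/10.3)³.
(r₁/r₂)³ = (0.5019)³ = 0.1265.
B₂ ≈ 6.095×10⁻⁵ T.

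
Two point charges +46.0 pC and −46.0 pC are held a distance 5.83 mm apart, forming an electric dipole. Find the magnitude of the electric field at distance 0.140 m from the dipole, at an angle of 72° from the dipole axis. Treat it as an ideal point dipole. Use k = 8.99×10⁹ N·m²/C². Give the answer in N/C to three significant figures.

E ≈ 0.997 N/C

Dipole moment p = qd = (4.60×10⁻¹¹ C)(0.00583 m) = 2.682×10⁻¹³ C·m.
At angle θ the dipole field magnitude is E = (kp/r³)·√(1 + 3cos²θ).
kp/r³ = (8.99×10⁹)(2.682×10⁻¹³) / (0.140)³ = 0.8787 N/C.
√(1 + 3cos²72°) = √(1 + 3·0.0955) = √1.2865 ≈ 1.1342.
E ≈ 0.8787 × 1.134 = 0.9966 N/C.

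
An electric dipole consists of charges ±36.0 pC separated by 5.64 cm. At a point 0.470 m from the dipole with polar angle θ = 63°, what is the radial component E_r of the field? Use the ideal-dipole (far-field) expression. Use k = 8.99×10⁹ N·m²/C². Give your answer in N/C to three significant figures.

Dipole moment p = qd = (3.60×10⁻¹¹ C)(0.0564 m) = 2.03×10⁻¹² C·m.
For a dipole, E_r = (2kp cosθ)/r³.
kp/r³ = (8.99×10⁹)(2.03×10⁻¹²)/(0.470)³ = 0.1758 N/C.
E_r = 2·0.1758·cos63° = 0.1596 N/C.

E_r ≈ 0.160 N/C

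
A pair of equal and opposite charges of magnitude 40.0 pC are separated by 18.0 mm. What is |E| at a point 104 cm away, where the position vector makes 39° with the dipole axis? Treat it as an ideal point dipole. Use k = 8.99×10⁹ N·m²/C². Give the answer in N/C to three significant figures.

E ≈ 0.00965 N/C

Dipole moment p = qd = (4.00×10⁻¹¹ C)(0.0180 m) = 7.20×10⁻¹³ C·m.
At angle θ the dipole field magnitude is E = (kp/r³)·√(1 + 3cos²θ).
kp/r³ = (8.99×10⁹)(7.20×10⁻¹³) / (1.04)³ = 0.005754 N/C.
√(1 + 3cos²39°) = √(1 + 3·0.6040) = √2.8119 ≈ 1.6769.
E ≈ 0.005754 × 1.677 = 0.009649 N/C.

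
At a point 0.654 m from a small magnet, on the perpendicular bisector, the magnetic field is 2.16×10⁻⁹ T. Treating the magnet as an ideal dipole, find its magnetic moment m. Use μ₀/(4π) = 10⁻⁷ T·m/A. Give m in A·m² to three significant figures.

m ≈ 0.00604 A·m²

In the equatorial plane B = (μ₀/4π)·m/r³, so m = Br³·4π/(μ₀).
m = (2.16×10⁻⁹)·(0.654)³ / (10⁻⁷) = 0.006042 A·m².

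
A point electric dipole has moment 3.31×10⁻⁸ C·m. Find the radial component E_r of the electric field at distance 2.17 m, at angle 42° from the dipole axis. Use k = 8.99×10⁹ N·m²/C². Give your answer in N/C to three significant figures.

E_r ≈ 43.3 N/C

For a dipole, E_r = (2kp cosθ)/r³.
kp/r³ = (8.99×10⁹)(3.31×10⁻⁸)/(2.17)³ = 29.12 N/C.
E_r = 2·29.12·cos42° = 43.28 N/C.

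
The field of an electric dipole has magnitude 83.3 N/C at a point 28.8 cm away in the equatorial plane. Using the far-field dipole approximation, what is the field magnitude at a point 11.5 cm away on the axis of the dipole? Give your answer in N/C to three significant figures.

E ≈ 2620 N/C

Dipole fields scale as 1/r³ in the far field.
The axial field is twice the equatorial field at the same r, so the geometry factor is 2/1.
E₂ = E₁ · (2/1) · (r₁/r₂)³ = 83.3 · 2 · (28.8/11.5)³.
(r₁/r₂)³ = (2.504)³ = 15.71.
E₂ ≈ 2617 N/C.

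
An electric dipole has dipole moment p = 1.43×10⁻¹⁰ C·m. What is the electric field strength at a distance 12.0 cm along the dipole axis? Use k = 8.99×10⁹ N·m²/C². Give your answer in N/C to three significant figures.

On the dipole axis E = 2kp/r³.
E = 2·(8.99×10⁹)(1.43×10⁻¹⁰) / (0.120)³ = 1488 N/C.

E ≈ 1490 N/C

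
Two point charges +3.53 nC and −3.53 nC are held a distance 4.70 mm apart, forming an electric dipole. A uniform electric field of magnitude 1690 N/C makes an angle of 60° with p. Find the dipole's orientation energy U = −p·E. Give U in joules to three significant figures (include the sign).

Dipole moment p = qd = (3.53×10⁻⁹ C)(0.00470 m) = 1.659×10⁻¹¹ C·m.
U = −p·E = −pE cosθ.
U = −(1.659×10⁻¹¹)(1690)·cos60° = -1.402×10⁻⁸ J.

U ≈ -1.40×10⁻⁸ J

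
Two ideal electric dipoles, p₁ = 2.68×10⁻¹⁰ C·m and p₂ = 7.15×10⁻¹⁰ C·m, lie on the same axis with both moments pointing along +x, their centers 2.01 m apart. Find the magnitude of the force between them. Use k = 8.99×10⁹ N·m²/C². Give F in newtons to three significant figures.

On-axis field of dipole 1 at distance r: E = 2kp₁/r³. Force on dipole 2 is F = p₂·dE/dr (gradient along axis).
dE/dr = −6kp₁/r⁴, so |F| = 6kp₁p₂/r⁴ (attractive for aligned moments).
F = 6(8.99×10⁹)(2.68×10⁻¹⁰)(7.15×10⁻¹⁰)/(2.01)⁴ = 6.332×10⁻¹⁰ N.

F ≈ 6.33×10⁻¹⁰ N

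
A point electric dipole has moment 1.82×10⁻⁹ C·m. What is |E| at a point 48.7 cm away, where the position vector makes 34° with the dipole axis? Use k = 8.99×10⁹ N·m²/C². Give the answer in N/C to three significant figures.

At angle θ the dipole field magnitude is E = (kp/r³)·√(1 + 3cos²θ).
kp/r³ = (8.99×10⁹)(1.82×10⁻⁹) / (0.487)³ = 141.7 N/C.
√(1 + 3cos²34°) = √(1 + 3·0.6873) = √3.0619 ≈ 1.7498.
E ≈ 141.7 × 1.750 = 247.9 N/C.

E ≈ 248 N/C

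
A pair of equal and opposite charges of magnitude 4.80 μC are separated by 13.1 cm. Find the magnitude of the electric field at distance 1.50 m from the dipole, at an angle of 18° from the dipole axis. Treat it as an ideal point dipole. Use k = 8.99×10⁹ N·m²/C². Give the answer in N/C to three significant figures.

E ≈ 3230 N/C

Dipole moment p = qd = (4.80×10⁻⁶ C)(0.131 m) = 6.288×10⁻⁷ C·m.
At angle θ the dipole field magnitude is E = (kp/r³)·√(1 + 3cos²θ).
kp/r³ = (8.99×10⁹)(6.288×10⁻⁷) / (1.50)³ = 1675 N/C.
√(1 + 3cos²18°) = √(1 + 3·0.9045) = √3.7135 ≈ 1.9271.
E ≈ 1675 × 1.927 = 3228 N/C.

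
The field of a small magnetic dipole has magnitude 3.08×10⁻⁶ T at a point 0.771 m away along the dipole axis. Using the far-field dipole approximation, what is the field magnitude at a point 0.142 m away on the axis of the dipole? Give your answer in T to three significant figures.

B ≈ 4.93×10⁻⁴ T

Dipole fields scale as 1/r³ in the far field; the geometry is the same at both points.
B₂ = B₁ · (r₁/r₂)³ = 3.08×10⁻⁶ · (0.771/0.142)³.
(r₁/r₂)³ = (5.43)³ = 160.1.
B₂ ≈ 4.930×10⁻⁴ T.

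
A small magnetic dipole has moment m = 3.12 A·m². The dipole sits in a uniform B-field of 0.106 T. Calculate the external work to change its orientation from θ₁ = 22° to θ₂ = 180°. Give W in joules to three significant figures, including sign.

W ≈ 0.637 J

W_ext = ΔU = −mB cosθ₂ + mB cosθ₁ = mB(cosθ₁ − cosθ₂).
W = (3.12)(0.106)·(cos22° − cos180°) = (0.3307)·(+1.9272) = 0.6374 J.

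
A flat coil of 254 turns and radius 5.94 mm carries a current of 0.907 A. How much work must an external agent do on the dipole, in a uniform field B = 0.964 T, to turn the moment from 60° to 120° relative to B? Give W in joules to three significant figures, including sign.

m = NIA = NIπa² = 254·(0.907)·π·(0.00594)² = 0.02554 A·m².
W_ext = ΔU = −mB cosθ₂ + mB cosθ₁ = mB(cosθ₁ − cosθ₂).
W = (0.02554)(0.964)·(cos60° − cos120°) = (0.02462)·(+1.0000) = 0.02462 J.

W ≈ 0.0246 J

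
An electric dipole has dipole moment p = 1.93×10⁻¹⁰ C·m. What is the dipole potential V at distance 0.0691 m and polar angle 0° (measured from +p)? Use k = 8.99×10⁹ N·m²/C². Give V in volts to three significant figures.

The dipole potential is V = kp cosθ / r².
V = (8.99×10⁹)(1.93×10⁻¹⁰)·cos0° / (0.0691)² = 363.4 V.

V ≈ 363 V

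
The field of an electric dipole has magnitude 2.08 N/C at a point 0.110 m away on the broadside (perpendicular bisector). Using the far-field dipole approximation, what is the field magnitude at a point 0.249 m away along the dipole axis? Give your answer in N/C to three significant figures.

Dipole fields scale as 1/r³ in the far field.
The axial field is twice the equatorial field at the same r, so the geometry factor is 2/1.
E₂ = E₁ · (2/1) · (r₁/r₂)³ = 2.08 · 2 · (0.110/0.249)³.
(r₁/r₂)³ = (0.4418)³ = 0.08621.
E₂ ≈ 0.3587 N/C.

E ≈ 0.359 N/C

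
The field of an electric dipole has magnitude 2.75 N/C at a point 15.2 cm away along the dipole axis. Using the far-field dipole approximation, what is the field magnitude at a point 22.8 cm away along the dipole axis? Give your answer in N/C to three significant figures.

Dipole fields scale as 1/r³ in the far field; the geometry is the same at both points.
E₂ = E₁ · (r₁/r₂)³ = 2.75 · (15.2/22.8)³.
(r₁/r₂)³ = (0.6667)³ = 0.2963.
E₂ ≈ 0.8148 N/C.

E ≈ 0.815 N/C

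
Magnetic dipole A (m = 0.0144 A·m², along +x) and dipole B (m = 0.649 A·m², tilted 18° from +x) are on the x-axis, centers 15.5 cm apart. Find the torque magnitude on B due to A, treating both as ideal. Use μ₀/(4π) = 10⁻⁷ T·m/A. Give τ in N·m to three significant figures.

Dipole B is on the axis of dipole A, so B₁ there is axial: B₁ = (μ₀/4π)·2m₁/r³ along +x.
B₁ = 2(10⁻⁷)(0.0144)/(0.155)³ = 7.734×10⁻⁷ T.
τ = m₂ B₁ sinθ.
τ = (0.649)(7.734×10⁻⁷)·sin18° = 1.551×10⁻⁷ N·m.

τ ≈ 1.55×10⁻⁷ N·m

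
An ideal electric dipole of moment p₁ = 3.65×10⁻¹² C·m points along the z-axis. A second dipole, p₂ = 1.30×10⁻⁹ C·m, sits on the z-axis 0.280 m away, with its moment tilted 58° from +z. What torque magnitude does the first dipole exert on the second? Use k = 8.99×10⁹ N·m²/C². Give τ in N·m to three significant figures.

The second dipole sits on the axis of the first, so the field there is axial: E₁ = 2kp₁/r³ along +z.
E₁ = 2(8.99×10⁹)(3.65×10⁻¹²)/(0.280)³ = 2.990 N/C.
Torque on the second dipole: τ = p₂ E₁ sinθ.
τ = (1.30×10⁻⁹)(2.990)·sin58° = 3.296×10⁻⁹ N·m.

τ ≈ 3.30×10⁻⁹ N·m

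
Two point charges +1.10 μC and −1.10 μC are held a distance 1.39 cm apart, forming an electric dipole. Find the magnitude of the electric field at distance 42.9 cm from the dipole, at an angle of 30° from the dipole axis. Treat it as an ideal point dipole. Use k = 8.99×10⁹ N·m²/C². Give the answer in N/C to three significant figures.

E ≈ 3140 N/C

Dipole moment p = qd = (1.10×10⁻⁶ C)(0.0139 m) = 1.529×10⁻⁸ C·m.
At angle θ the dipole field magnitude is E = (kp/r³)·√(1 + 3cos²θ).
kp/r³ = (8.99×10⁹)(1.529×10⁻⁸) / (0.429)³ = 1741 N/C.
√(1 + 3cos²30°) = √(1 + 3·0.7500) = √3.2500 ≈ 1.8028.
E ≈ 1741 × 1.803 = 3139 N/C.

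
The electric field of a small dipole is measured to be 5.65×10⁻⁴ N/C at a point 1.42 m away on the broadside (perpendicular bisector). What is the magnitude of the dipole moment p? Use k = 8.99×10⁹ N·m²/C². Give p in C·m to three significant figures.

p ≈ 1.80×10⁻¹³ C·m

In the equatorial plane E = kp/r³, so p = Er³/(k).
p = (5.65×10⁻⁴)·(1.42)³ / (8.99×10⁹) = 1.800×10⁻¹³ C·m.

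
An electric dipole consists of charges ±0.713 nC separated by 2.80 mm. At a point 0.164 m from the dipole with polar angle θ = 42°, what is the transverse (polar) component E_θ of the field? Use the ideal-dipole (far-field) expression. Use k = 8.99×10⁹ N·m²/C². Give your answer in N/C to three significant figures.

E_θ ≈ 2.72 N/C

Dipole moment p = qd = (7.13×10⁻¹⁰ C)(0.00280 m) = 1.996×10⁻¹² C·m.
For a dipole, E_θ = (kp sinθ)/r³.
kp/r³ = (8.99×10⁹)(1.996×10⁻¹²)/(0.164)³ = 4.068 N/C.
E_θ = 4.068·sin42° = 2.722 N/C.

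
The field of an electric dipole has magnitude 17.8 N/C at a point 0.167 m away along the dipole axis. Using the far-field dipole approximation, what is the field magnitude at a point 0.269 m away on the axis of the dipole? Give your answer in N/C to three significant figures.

Dipole fields scale as 1/r³ in the far field; the geometry is the same at both points.
E₂ = E₁ · (r₁/r₂)³ = 17.8 · (0.167/0.269)³.
(r₁/r₂)³ = (0.6208)³ = 0.2393.
E₂ ≈ 4.259 N/C.

E ≈ 4.26 N/C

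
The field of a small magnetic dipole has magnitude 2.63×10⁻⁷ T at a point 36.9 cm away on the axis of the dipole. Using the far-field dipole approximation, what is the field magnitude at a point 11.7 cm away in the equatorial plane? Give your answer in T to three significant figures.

Dipole fields scale as 1/r³ in the far field.
The axial field is twice the equatorial field at the same r, so the geometry factor is 1/2.
B₂ = B₁ · (1/2) · (r₁/r₂)³ = 2.63×10⁻⁷ · 0.5 · (36.9/11.7)³.
(r₁/r₂)³ = (3.154)³ = 31.37.
B₂ ≈ 4.125×10⁻⁶ T.

B ≈ 4.13×10⁻⁶ T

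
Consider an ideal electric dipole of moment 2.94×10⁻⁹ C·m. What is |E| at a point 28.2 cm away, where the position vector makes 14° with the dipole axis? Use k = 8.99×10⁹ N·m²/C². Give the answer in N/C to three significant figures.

At angle θ the dipole field magnitude is E = (kp/r³)·√(1 + 3cos²θ).
kp/r³ = (8.99×10⁹)(2.94×10⁻⁹) / (0.282)³ = 1179 N/C.
√(1 + 3cos²14°) = √(1 + 3·0.9415) = √3.8244 ≈ 1.9556.
E ≈ 1179 × 1.956 = 2305 N/C.

E ≈ 2300 N/C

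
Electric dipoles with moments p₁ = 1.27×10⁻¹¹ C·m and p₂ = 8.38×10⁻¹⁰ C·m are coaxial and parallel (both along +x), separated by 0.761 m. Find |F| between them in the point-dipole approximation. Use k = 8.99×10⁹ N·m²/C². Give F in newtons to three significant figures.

F ≈ 1.71×10⁻⁹ N

On-axis field of dipole 1 at distance r: E = 2kp₁/r³. Force on dipole 2 is F = p₂·dE/dr (gradient along axis).
dE/dr = −6kp₁/r⁴, so |F| = 6kp₁p₂/r⁴ (attractive for aligned moments).
F = 6(8.99×10⁹)(1.27×10⁻¹¹)(8.38×10⁻¹⁰)/(0.761)⁴ = 1.712×10⁻⁹ N.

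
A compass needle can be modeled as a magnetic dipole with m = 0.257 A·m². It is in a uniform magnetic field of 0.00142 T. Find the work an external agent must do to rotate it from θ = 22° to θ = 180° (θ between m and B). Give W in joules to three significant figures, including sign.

W ≈ 7.03×10⁻⁴ J

W_ext = ΔU = −mB cosθ₂ + mB cosθ₁ = mB(cosθ₁ − cosθ₂).
W = (0.257)(0.00142)·(cos22° − cos180°) = (3.649×10⁻⁴)·(+1.9272) = 7.033×10⁻⁴ J.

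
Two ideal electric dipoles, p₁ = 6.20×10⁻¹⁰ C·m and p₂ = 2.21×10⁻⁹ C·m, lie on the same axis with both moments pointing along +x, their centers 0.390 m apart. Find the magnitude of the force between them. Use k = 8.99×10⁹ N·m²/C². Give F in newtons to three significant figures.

On-axis field of dipole 1 at distance r: E = 2kp₁/r³. Force on dipole 2 is F = p₂·dE/dr (gradient along axis).
dE/dr = −6kp₁/r⁴, so |F| = 6kp₁p₂/r⁴ (attractive for aligned moments).
F = 6(8.99×10⁹)(6.20×10⁻¹⁰)(2.21×10⁻⁹)/(0.390)⁴ = 3.195×10⁻⁶ N.

F ≈ 3.19×10⁻⁶ N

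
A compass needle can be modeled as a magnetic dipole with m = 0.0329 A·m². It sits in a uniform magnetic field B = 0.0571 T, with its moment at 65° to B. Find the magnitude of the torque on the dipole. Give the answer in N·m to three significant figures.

τ ≈ 0.00170 N·m

Torque on a magnetic dipole: τ = mB sinθ.
τ = (0.0329)(0.0571)·sin65° = 0.001703 N·m.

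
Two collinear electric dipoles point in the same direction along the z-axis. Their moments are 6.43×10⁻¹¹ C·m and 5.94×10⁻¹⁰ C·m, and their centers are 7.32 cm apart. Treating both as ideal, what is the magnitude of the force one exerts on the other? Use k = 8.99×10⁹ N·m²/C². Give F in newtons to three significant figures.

On-axis field of dipole 1 at distance r: E = 2kp₁/r³. Force on dipole 2 is F = p₂·dE/dr (gradient along axis).
dE/dr = −6kp₁/r⁴, so |F| = 6kp₁p₂/r⁴ (attractive for aligned moments).
F = 6(8.99×10⁹)(6.43×10⁻¹¹)(5.94×10⁻¹⁰)/(0.0732)⁴ = 7.176×10⁻⁵ N.

F ≈ 7.18×10⁻⁵ N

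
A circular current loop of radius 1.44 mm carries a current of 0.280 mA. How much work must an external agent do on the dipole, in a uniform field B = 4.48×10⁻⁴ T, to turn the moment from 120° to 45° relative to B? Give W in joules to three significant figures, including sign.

Magnetic moment m = IA = Iπa² = (2.80×10⁻⁴)·π·(0.00144)² = 1.824×10⁻⁹ A·m².
W_ext = ΔU = −mB cosθ₂ + mB cosθ₁ = mB(cosθ₁ − cosθ₂).
W = (1.824×10⁻⁹)(4.48×10⁻⁴)·(cos120° − cos45°) = (8.172×10⁻¹³)·(-1.2071) = -9.864×10⁻¹³ J.

W ≈ -9.86×10⁻¹³ J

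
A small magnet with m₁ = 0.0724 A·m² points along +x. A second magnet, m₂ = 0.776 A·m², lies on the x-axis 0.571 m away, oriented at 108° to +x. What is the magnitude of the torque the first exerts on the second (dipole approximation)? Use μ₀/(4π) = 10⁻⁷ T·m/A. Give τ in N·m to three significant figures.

Dipole B is on the axis of dipole A, so B₁ there is axial: B₁ = (μ₀/4π)·2m₁/r³ along +x.
B₁ = 2(10⁻⁷)(0.0724)/(0.571)³ = 7.778×10⁻⁸ T.
τ = m₂ B₁ sinθ.
τ = (0.776)(7.778×10⁻⁸)·sin108° = 5.740×10⁻⁸ N·m.

τ ≈ 5.74×10⁻⁸ N·m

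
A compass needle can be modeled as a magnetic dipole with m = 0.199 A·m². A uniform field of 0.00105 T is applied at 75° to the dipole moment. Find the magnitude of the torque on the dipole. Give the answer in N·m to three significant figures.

Torque on a magnetic dipole: τ = mB sinθ.
τ = (0.199)(0.00105)·sin75° = 2.018×10⁻⁴ N·m.

τ ≈ 2.02×10⁻⁴ N·m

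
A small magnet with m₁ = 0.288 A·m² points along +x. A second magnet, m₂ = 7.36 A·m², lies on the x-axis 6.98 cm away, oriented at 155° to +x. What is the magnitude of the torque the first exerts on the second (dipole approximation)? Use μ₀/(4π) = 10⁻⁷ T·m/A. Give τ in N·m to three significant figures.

τ ≈ 5.27×10⁻⁴ N·m

Dipole B is on the axis of dipole A, so B₁ there is axial: B₁ = (μ₀/4π)·2m₁/r³ along +x.
B₁ = 2(10⁻⁷)(0.288)/(0.0698)³ = 1.694×10⁻⁴ T.
τ = m₂ B₁ sinθ.
τ = (7.36)(1.694×10⁻⁴)·sin155° = 5.268×10⁻⁴ N·m.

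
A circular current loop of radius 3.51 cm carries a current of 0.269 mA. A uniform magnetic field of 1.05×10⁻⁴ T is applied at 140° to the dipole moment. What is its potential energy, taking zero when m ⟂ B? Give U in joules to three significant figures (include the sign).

Magnetic moment m = IA = Iπa² = (2.69×10⁻⁴)·π·(0.0351)² = 1.041×10⁻⁶ A·m².
U = −m·B = −mB cosθ.
U = −(1.041×10⁻⁶)(1.05×10⁻⁴)·cos140° = 8.373×10⁻¹¹ J.

U ≈ 8.37×10⁻¹¹ J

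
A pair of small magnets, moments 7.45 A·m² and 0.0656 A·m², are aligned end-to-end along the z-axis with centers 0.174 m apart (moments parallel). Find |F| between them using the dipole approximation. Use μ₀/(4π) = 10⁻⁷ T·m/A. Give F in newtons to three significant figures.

F ≈ 3.20×10⁻⁴ N

On-axis B of dipole 1: B = (μ₀/4π)·2m₁/r³. Force on dipole 2: F = m₂·dB/dr.
dB/dr = −(μ₀/4π)·6m₁/r⁴, so |F| = (μ₀/4π)·6m₁m₂/r⁴.
F = 6(10⁻⁷)(7.45)(0.0656)/(0.174)⁴ = 3.199×10⁻⁴ N.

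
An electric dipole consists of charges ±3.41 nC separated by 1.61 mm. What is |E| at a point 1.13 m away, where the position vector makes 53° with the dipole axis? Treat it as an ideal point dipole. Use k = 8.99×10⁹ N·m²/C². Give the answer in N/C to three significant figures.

E ≈ 0.0494 N/C

Dipole moment p = qd = (3.41×10⁻⁹ C)(0.00161 m) = 5.49×10⁻¹² C·m.
At angle θ the dipole field magnitude is E = (kp/r³)·√(1 + 3cos²θ).
kp/r³ = (8.99×10⁹)(5.49×10⁻¹²) / (1.13)³ = 0.03421 N/C.
√(1 + 3cos²53°) = √(1 + 3·0.3622) = √2.0865 ≈ 1.4445.
E ≈ 0.03421 × 1.444 = 0.04941 N/C.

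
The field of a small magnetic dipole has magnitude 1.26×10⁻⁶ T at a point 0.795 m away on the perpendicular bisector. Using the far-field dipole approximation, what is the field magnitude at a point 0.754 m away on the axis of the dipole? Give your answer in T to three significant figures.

Dipole fields scale as 1/r³ in the far field.
The axial field is twice the equatorial field at the same r, so the geometry factor is 2/1.
B₂ = B₁ · (2/1) · (r₁/r₂)³ = 1.26×10⁻⁶ · 2 · (0.795/0.754)³.
(r₁/r₂)³ = (1.054)³ = 1.172.
B₂ ≈ 2.954×10⁻⁶ T.

B ≈ 2.95×10⁻⁶ T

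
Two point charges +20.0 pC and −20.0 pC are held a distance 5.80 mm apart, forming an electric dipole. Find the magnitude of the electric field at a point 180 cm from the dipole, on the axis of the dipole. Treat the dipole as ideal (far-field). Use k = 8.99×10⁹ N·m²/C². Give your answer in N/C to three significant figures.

E ≈ 3.58×10⁻⁴ N/C

Dipole moment p = qd = (2.00×10⁻¹¹ C)(0.00580 m) = 1.16×10⁻¹³ C·m.
On the dipole axis E = 2kp/r³.
E = 2·(8.99×10⁹)(1.16×10⁻¹³) / (1.80)³ = 3.576×10⁻⁴ N/C.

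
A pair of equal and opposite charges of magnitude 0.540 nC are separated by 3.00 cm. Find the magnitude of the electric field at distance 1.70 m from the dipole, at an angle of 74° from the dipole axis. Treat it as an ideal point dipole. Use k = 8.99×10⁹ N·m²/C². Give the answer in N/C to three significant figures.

Dipole moment p = qd = (5.40×10⁻¹⁰ C)(0.0300 m) = 1.62×10⁻¹¹ C·m.
At angle θ the dipole field magnitude is E = (kp/r³)·√(1 + 3cos²θ).
kp/r³ = (8.99×10⁹)(1.62×10⁻¹¹) / (1.70)³ = 0.02964 N/C.
√(1 + 3cos²74°) = √(1 + 3·0.0760) = √1.2279 ≈ 1.1081.
E ≈ 0.02964 × 1.108 = 0.03285 N/C.

E ≈ 0.0328 N/C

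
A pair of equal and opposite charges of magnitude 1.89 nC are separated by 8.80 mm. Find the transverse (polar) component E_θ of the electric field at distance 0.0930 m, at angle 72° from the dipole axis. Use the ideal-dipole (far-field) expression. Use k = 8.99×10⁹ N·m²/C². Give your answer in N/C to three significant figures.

Dipole moment p = qd = (1.89×10⁻⁹ C)(0.00880 m) = 1.663×10⁻¹¹ C·m.
For a dipole, E_θ = (kp sinθ)/r³.
kp/r³ = (8.99×10⁹)(1.663×10⁻¹¹)/(0.0930)³ = 185.9 N/C.
E_θ = 185.9·sin72° = 176.8 N/C.

E_θ ≈ 177 N/C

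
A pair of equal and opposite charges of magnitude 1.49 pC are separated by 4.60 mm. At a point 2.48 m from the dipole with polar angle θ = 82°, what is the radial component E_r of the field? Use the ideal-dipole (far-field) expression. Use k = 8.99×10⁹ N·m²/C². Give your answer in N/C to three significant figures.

E_r ≈ 1.12×10⁻⁶ N/C

Dipole moment p = qd = (1.49×10⁻¹² C)(0.00460 m) = 6.854×10⁻¹⁵ C·m.
For a dipole, E_r = (2kp cosθ)/r³.
kp/r³ = (8.99×10⁹)(6.854×10⁻¹⁵)/(2.48)³ = 4.040×10⁻⁶ N/C.
E_r = 2·4.040×10⁻⁶·cos82° = 1.124×10⁻⁶ N/C.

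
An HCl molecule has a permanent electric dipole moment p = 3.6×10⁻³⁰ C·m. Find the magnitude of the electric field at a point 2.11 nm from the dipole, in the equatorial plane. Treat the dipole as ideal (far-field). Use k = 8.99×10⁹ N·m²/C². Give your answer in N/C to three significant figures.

In the equatorial plane E = kp/r³.
E = (8.99×10⁹)(3.60×10⁻³⁰) / (2.11×10⁻⁹)³ = 3.445×10⁶ N/C.

E ≈ 3.45×10⁶ N/C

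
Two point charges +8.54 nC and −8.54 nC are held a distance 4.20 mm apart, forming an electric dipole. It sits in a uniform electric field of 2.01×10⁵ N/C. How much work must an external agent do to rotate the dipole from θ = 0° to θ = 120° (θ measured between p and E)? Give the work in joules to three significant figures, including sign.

W ≈ 1.08×10⁻⁵ J

Dipole moment p = qd = (8.54×10⁻⁹ C)(0.00420 m) = 3.587×10⁻¹¹ C·m.
W_ext = ΔU = U(θ₂) − U(θ₁) = −pE cosθ₂ − (−pE cosθ₁) = pE(cosθ₁ − cosθ₂).
W = (3.587×10⁻¹¹)(2.01×10⁵)·(cos0° − cos120°) = (7.210×10⁻⁶)·(+1.5000) = 1.081×10⁻⁵ J.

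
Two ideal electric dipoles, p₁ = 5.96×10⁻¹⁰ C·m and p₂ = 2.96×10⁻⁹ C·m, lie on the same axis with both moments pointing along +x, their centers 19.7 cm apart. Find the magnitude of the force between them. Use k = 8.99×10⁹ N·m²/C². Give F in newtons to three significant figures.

On-axis field of dipole 1 at distance r: E = 2kp₁/r³. Force on dipole 2 is F = p₂·dE/dr (gradient along axis).
dE/dr = −6kp₁/r⁴, so |F| = 6kp₁p₂/r⁴ (attractive for aligned moments).
F = 6(8.99×10⁹)(5.96×10⁻¹⁰)(2.96×10⁻⁹)/(0.197)⁴ = 6.318×10⁻⁵ N.

F ≈ 6.32×10⁻⁵ N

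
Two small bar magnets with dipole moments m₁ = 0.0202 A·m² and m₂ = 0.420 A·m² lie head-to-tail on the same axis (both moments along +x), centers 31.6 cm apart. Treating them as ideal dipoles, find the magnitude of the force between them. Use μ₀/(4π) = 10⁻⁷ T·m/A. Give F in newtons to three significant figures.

On-axis B of dipole 1: B = (μ₀/4π)·2m₁/r³. Force on dipole 2: F = m₂·dB/dr.
dB/dr = −(μ₀/4π)·6m₁/r⁴, so |F| = (μ₀/4π)·6m₁m₂/r⁴.
F = 6(10⁻⁷)(0.0202)(0.420)/(0.316)⁴ = 5.105×10⁻⁷ N.

F ≈ 5.11×10⁻⁷ N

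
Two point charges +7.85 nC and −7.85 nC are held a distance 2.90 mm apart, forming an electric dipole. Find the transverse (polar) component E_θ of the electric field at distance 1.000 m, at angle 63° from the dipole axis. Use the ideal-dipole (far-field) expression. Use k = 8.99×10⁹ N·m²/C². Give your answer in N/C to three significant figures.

E_θ ≈ 0.182 N/C

Dipole moment p = qd = (7.85×10⁻⁹ C)(0.00290 m) = 2.277×10⁻¹¹ C·m.
For a dipole, E_θ = (kp sinθ)/r³.
kp/r³ = (8.99×10⁹)(2.277×10⁻¹¹)/(1.00)³ = 0.2047 N/C.
E_θ = 0.2047·sin63° = 0.1824 N/C.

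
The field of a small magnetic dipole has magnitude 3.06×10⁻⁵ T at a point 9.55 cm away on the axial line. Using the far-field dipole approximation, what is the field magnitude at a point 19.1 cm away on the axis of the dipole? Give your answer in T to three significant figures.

Dipole fields scale as 1/r³ in the far field; the geometry is the same at both points.
B₂ = B₁ · (r₁/r₂)³ = 3.06×10⁻⁵ · (9.55/19.1)³.
(r₁/r₂)³ = (0.5)³ = 0.125.
B₂ ≈ 3.825×10⁻⁶ T.

B ≈ 3.82×10⁻⁶ T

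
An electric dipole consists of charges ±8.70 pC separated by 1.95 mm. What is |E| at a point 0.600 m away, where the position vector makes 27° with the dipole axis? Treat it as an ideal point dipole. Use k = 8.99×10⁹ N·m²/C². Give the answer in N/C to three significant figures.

Dipole moment p = qd = (8.70×10⁻¹² C)(0.00195 m) = 1.697×10⁻¹⁴ C·m.
At angle θ the dipole field magnitude is E = (kp/r³)·√(1 + 3cos²θ).
kp/r³ = (8.99×10⁹)(1.697×10⁻¹⁴) / (0.600)³ = 7.063×10⁻⁴ N/C.
√(1 + 3cos²27°) = √(1 + 3·0.7939) = √3.3817 ≈ 1.8389.
E ≈ 7.063×10⁻⁴ × 1.839 = 0.001299 N/C.

E ≈ 0.00130 N/C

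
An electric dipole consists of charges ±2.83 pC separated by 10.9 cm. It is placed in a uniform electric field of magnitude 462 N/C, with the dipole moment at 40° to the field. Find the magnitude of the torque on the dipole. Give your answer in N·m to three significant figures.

Dipole moment p = qd = (2.83×10⁻¹² C)(0.109 m) = 3.085×10⁻¹³ C·m.
Torque on an electric dipole: τ = pE sinθ.
τ = (3.085×10⁻¹³)(462)·sin40° = 9.161×10⁻¹¹ N·m.

τ ≈ 9.16×10⁻¹¹ N·m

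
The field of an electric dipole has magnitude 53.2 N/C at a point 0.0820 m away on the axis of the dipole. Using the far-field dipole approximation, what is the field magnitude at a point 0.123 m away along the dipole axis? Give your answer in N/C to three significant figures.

E ≈ 15.8 N/C

Dipole fields scale as 1/r³ in the far field; the geometry is the same at both points.
E₂ = E₁ · (r₁/r₂)³ = 53.2 · (0.0820/0.123)³.
(r₁/r₂)³ = (0.6667)³ = 0.2963.
E₂ ≈ 15.76 N/C.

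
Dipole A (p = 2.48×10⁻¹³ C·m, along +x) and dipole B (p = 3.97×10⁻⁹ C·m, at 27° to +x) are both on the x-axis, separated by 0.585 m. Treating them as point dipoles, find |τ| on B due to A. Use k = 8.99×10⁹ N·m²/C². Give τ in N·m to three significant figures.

The second dipole sits on the axis of the first, so the field there is axial: E₁ = 2kp₁/r³ along +x.
E₁ = 2(8.99×10⁹)(2.48×10⁻¹³)/(0.585)³ = 0.02227 N/C.
Torque on the second dipole: τ = p₂ E₁ sinθ.
τ = (3.97×10⁻⁹)(0.02227)·sin27° = 4.014×10⁻¹¹ N·m.

τ ≈ 4.01×10⁻¹¹ N·m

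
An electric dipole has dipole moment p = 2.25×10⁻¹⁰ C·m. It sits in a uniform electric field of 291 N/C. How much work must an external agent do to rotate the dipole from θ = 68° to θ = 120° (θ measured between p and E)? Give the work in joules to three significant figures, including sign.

W ≈ 5.73×10⁻⁸ J

W_ext = ΔU = U(θ₂) − U(θ₁) = −pE cosθ₂ − (−pE cosθ₁) = pE(cosθ₁ − cosθ₂).
W = (2.25×10⁻¹⁰)(291)·(cos68° − cos120°) = (6.548×10⁻⁸)·(+0.8746) = 5.726×10⁻⁸ J.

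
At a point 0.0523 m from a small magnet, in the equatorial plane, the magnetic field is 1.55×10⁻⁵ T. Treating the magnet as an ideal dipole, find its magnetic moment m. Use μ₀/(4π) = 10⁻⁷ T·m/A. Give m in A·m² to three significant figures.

m ≈ 0.0222 A·m²

In the equatorial plane B = (μ₀/4π)·m/r³, so m = Br³·4π/(μ₀).
m = (1.55×10⁻⁵)·(0.0523)³ / (10⁻⁷) = 0.02217 A·m².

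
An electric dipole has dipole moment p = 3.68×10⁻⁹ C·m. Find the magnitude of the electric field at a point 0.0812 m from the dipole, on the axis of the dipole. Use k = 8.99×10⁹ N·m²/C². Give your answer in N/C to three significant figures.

On the dipole axis E = 2kp/r³.
E = 2·(8.99×10⁹)(3.68×10⁻⁹) / (0.0812)³ = 1.236×10⁵ N/C.

E ≈ 1.24×10⁵ N/C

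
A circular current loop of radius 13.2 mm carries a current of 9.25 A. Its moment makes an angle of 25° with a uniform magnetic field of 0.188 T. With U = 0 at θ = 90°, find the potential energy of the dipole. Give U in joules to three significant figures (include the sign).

Magnetic moment m = IA = Iπa² = (9.25)·π·(0.0132)² = 0.005063 A·m².
U = −m·B = −mB cosθ.
U = −(0.005063)(0.188)·cos25° = -8.627×10⁻⁴ J.

U ≈ -8.63×10⁻⁴ J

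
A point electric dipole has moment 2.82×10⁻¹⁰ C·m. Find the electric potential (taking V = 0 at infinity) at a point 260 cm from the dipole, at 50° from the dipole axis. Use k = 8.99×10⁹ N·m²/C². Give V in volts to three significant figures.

V ≈ 0.241 V

The dipole potential is V = kp cosθ / r².
V = (8.99×10⁹)(2.82×10⁻¹⁰)·cos50° / (2.60)² = 0.2411 V.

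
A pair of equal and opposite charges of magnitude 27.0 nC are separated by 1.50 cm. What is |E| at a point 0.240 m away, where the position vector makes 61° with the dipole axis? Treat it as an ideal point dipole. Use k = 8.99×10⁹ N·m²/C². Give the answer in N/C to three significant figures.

E ≈ 344 N/C

Dipole moment p = qd = (2.70×10⁻⁸ C)(0.0150 m) = 4.05×10⁻¹⁰ C·m.
At angle θ the dipole field magnitude is E = (kp/r³)·√(1 + 3cos²θ).
kp/r³ = (8.99×10⁹)(4.05×10⁻¹⁰) / (0.240)³ = 263.4 N/C.
√(1 + 3cos²61°) = √(1 + 3·0.2350) = √1.7051 ≈ 1.3058.
E ≈ 263.4 × 1.306 = 343.9 N/C.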